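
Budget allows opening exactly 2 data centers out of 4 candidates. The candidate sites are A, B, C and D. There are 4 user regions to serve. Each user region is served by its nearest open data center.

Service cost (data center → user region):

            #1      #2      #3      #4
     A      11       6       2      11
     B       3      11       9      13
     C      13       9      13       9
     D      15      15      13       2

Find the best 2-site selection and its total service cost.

With exactly 2 open, each user region uses its cheapest among the chosen.
{A, D}: #1→A 11, #2→A 6, #3→A 2, #4→D 2. Service cost 21.
{A, B}: service cost 22
{B, D}: service cost 25
Among all 6 size-2 choices, {A, D} is lowest.

Choose A and D; total service cost 21.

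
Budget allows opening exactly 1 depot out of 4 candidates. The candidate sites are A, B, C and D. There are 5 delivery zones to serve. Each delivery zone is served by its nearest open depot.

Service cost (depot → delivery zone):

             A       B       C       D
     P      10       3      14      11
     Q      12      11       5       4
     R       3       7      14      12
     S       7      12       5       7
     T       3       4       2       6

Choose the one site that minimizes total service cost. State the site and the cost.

Choose A only; total service cost 35.

With exactly 1 open, each delivery zone uses its cheapest among the chosen.
{A}: P→A 10, Q→A 12, R→A 3, S→A 7, T→A 3. Service cost 35.
{B}: service cost 37
{C}: service cost 40
Among all 4 size-1 choices, {A} is lowest.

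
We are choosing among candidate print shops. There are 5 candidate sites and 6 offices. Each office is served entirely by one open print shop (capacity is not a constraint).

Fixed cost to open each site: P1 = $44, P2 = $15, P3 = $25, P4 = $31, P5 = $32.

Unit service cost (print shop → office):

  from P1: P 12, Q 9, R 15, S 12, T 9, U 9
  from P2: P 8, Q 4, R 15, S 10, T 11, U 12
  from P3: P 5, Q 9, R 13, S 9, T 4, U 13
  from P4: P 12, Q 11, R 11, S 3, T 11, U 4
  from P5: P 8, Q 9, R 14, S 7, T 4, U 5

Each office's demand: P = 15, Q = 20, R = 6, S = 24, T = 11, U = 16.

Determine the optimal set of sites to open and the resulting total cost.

For any fixed open set, each office goes to its cheapest open site; total = fixed + service.
{P2, P3, P4}: P→P3 5·15=75, Q→P2 4·20=80, R→P4 11·6=66, S→P4 3·24=72, T→P3 4·11=44, U→P4 4·16=64. Service 401; fixed 71; total 472.
{P2, P3, P4, P5}: service 401 + fixed 103 = 504
{P1, P2, P3, P4}: service 401 + fixed 115 = 516
{P1, P2, P3, P4, P5}: service 401 + fixed 147 = 548
No other subset beats 472.

Open P2, P3 and P4; minimum total cost 472.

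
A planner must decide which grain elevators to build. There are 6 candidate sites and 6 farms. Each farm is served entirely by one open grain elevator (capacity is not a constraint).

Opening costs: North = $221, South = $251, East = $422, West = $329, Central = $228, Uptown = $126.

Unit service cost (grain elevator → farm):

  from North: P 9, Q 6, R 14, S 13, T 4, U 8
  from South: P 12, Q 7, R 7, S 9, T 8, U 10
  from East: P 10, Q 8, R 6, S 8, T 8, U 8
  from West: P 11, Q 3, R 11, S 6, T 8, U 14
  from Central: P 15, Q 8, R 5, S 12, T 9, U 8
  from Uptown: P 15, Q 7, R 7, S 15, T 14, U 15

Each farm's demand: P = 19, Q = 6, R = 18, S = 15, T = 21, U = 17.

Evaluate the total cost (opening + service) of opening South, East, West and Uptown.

Total cost: 1838

Each farm is assigned to its cheapest site among the open ones.
{South, East, West, Uptown}: P→East 10·19=190, Q→West 3·6=18, R→East 6·18=108, S→West 6·15=90, T→South 8·21=168, U→East 8·17=136. Service 710; fixed 1128; total 1838.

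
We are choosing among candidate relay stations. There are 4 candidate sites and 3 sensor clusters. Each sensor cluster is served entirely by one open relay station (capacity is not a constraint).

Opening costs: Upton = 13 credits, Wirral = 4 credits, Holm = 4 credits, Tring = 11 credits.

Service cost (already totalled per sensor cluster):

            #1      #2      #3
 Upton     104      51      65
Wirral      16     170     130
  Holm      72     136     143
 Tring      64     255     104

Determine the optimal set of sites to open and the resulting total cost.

For any fixed open set, each sensor cluster goes to its cheapest open site; total = fixed + service.
{Upton, Wirral}: #1→Wirral 16, #2→Upton 51, #3→Upton 65. Service 132; fixed 17; total 149.
{Upton, Wirral, Holm}: #1→Wirral 16, #2→Upton 51, #3→Upton 65. Service 132; fixed 21; total 153.
{Upton, Wirral, Tring}: service 132 + fixed 28 = 160
{Upton, Wirral, Holm, Tring}: service 132 + fixed 32 = 164
(All 15 nonempty subsets were checked; Upton and Wirral is lowest.)

Open Upton and Wirral; minimum total cost 149.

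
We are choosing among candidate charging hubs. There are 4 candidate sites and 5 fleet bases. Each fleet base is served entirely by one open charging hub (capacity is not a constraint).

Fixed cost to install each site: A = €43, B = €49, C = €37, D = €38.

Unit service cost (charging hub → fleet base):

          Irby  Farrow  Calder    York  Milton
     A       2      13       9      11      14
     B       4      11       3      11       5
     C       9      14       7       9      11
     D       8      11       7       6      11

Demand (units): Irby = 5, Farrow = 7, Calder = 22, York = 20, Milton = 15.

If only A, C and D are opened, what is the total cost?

Total cost: 644

Each fleet base is assigned to its cheapest site among the open ones.
{A, C, D}: Irby→A 2·5=10, Farrow→D 11·7=77, Calder→C 7·22=154, York→D 6·20=120, Milton→C 11·15=165. Service 526; fixed 118; total 644.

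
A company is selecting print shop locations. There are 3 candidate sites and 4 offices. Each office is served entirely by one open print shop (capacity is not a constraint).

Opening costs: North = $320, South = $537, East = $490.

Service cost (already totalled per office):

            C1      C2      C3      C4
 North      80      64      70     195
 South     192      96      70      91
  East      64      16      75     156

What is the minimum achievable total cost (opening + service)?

Minimum total cost: 729

For any fixed open set, each office goes to its cheapest open site; total = fixed + service.
{North}: C1→North 80, C2→North 64, C3→North 70, C4→North 195. Service 409; fixed 320; total 729.
{East}: service 311 + fixed 490 = 801
{South}: C1→South 192, C2→South 96, C3→South 70, C4→South 91. Service 449; fixed 537; total 986.
{North, South, East}: service 241 + fixed 1347 = 1588
(All 7 nonempty subsets were checked; North only is lowest.)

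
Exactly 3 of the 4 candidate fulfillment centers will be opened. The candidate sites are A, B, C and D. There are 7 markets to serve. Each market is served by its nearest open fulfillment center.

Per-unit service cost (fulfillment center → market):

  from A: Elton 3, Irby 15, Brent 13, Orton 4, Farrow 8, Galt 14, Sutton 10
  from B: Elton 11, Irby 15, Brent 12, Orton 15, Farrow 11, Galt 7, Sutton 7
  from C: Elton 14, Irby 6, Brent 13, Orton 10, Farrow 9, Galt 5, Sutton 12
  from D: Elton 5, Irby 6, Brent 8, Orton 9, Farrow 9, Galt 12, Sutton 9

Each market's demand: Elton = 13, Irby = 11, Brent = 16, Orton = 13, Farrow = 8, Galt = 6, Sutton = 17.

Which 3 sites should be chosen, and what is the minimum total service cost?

With exactly 3 open, each market uses its cheapest among the chosen.
{A, B, D}: Elton→A 3·13=39, Irby→D 6·11=66, Brent→D 8·16=128, Orton→A 4·13=52, Farrow→A 8·8=64, Galt→B 7·6=42, Sutton→B 7·17=119. Service cost 510.
{A, C, D}: service cost 532
{A, B, C}: service cost 562
Among all 4 size-3 choices, {A, B, D} is lowest.

Choose A, B and D; total service cost 510.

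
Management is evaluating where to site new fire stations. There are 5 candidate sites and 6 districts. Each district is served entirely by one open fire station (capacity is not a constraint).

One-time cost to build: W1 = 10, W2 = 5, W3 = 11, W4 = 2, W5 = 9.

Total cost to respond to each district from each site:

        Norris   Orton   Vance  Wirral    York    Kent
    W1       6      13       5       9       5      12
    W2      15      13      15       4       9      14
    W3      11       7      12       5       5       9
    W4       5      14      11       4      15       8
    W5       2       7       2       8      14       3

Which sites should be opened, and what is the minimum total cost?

For any fixed open set, each district goes to its cheapest open site; total = fixed + service.
{W2, W5}: Norris→W5 2, Orton→W5 7, Vance→W5 2, Wirral→W2 4, York→W2 9, Kent→W5 3. Service 27; fixed 14; total 41.
{W2, W4, W5}: Norris→W5 2, Orton→W5 7, Vance→W5 2, Wirral→W2 4, York→W2 9, Kent→W5 3. Service 27; fixed 16; total 43.
{W4, W5}: service 32 + fixed 11 = 43
{W1, W2, W3, W4, W5}: Norris→W5 2, Orton→W3 7, Vance→W5 2, Wirral→W2 4, York→W1 5, Kent→W5 3. Service 23; fixed 37; total 60.
No other subset beats 41.

Open W2 and W5; minimum total cost 41.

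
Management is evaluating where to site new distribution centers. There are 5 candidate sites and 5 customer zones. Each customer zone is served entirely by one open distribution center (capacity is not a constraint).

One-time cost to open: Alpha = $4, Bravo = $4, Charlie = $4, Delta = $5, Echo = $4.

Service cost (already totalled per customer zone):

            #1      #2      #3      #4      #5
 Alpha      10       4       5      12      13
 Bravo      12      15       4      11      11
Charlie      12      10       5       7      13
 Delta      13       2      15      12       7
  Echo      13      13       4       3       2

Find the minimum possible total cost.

For any fixed open set, each customer zone goes to its cheapest open site; total = fixed + service.
{Alpha, Echo}: #1→Alpha 10, #2→Alpha 4, #3→Echo 4, #4→Echo 3, #5→Echo 2. Service 23; fixed 8; total 31.
{Delta, Echo}: #1→Delta 13, #2→Delta 2, #3→Echo 4, #4→Echo 3, #5→Echo 2. Service 24; fixed 9; total 33.
{Alpha, Delta, Echo}: service 21 + fixed 13 = 34
{Alpha, Bravo, Charlie, Delta, Echo}: service 21 + fixed 21 = 42
No other subset beats 31.

Minimum total cost: 31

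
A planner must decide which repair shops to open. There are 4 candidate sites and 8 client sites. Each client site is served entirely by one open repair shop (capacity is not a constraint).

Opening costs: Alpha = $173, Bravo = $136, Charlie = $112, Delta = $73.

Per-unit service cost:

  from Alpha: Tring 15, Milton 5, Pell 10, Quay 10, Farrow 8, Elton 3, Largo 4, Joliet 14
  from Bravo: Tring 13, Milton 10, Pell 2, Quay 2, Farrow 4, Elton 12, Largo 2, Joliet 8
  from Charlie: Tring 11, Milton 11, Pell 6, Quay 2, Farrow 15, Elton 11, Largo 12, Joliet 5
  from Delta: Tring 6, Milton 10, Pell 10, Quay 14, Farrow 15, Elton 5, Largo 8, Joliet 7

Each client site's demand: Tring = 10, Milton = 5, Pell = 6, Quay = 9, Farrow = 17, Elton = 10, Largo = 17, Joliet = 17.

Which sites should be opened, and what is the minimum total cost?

Open Bravo and Delta; minimum total cost 620.

For any fixed open set, each client site goes to its cheapest open site; total = fixed + service.
{Bravo, Delta}: Tring→Delta 6·10=60, Milton→Bravo 10·5=50, Pell→Bravo 2·6=12, Quay→Bravo 2·9=18, Farrow→Bravo 4·17=68, Elton→Delta 5·10=50, Largo→Bravo 2·17=34, Joliet→Delta 7·17=119. Service 411; fixed 209; total 620.
{Bravo, Charlie, Delta}: service 377 + fixed 321 = 698
{Bravo}: Tring→Bravo 13·10=130, Milton→Bravo 10·5=50, Pell→Bravo 2·6=12, Quay→Bravo 2·9=18, Farrow→Bravo 4·17=68, Elton→Bravo 12·10=120, Largo→Bravo 2·17=34, Joliet→Bravo 8·17=136. Service 568; fixed 136; total 704.
{Alpha, Bravo, Charlie, Delta}: service 332 + fixed 494 = 826
No other subset beats 620.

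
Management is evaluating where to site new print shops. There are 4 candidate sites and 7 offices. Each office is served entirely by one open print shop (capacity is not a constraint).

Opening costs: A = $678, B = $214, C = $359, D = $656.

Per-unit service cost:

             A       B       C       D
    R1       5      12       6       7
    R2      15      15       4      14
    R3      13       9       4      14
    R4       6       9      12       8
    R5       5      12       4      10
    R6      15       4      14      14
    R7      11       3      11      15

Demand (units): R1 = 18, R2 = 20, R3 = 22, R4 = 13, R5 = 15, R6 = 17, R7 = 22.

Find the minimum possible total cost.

Minimum total cost: 1160

For any fixed open set, each office goes to its cheapest open site; total = fixed + service.
{B, C}: R1→C 6·18=108, R2→C 4·20=80, R3→C 4·22=88, R4→B 9·13=117, R5→C 4·15=60, R6→B 4·17=68, R7→B 3·22=66. Service 587; fixed 573; total 1160.
{C}: service 972 + fixed 359 = 1331
{B}: R1→B 12·18=216, R2→B 15·20=300, R3→B 9·22=198, R4→B 9·13=117, R5→B 12·15=180, R6→B 4·17=68, R7→B 3·22=66. Service 1145; fixed 214; total 1359.
{A, B, C, D}: R1→A 5·18=90, R2→C 4·20=80, R3→C 4·22=88, R4→A 6·13=78, R5→C 4·15=60, R6→B 4·17=68, R7→B 3·22=66. Service 530; fixed 1907; total 2437.
(All 15 nonempty subsets were checked; B and C is lowest.)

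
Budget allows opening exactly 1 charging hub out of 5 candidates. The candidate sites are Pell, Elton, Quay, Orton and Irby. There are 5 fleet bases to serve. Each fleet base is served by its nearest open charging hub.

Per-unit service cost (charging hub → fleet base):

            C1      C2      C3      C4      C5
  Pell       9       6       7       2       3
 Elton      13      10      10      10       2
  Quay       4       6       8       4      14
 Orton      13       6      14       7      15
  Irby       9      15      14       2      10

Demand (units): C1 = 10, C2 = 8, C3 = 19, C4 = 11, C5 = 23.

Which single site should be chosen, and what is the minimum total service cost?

Choose Pell only; total service cost 362.

With exactly 1 open, each fleet base uses its cheapest among the chosen.
{Pell}: C1→Pell 9·10=90, C2→Pell 6·8=48, C3→Pell 7·19=133, C4→Pell 2·11=22, C5→Pell 3·23=69. Service cost 362.
{Elton}: service cost 556
{Quay}: service cost 606
Among all 5 size-1 choices, {Pell} is lowest.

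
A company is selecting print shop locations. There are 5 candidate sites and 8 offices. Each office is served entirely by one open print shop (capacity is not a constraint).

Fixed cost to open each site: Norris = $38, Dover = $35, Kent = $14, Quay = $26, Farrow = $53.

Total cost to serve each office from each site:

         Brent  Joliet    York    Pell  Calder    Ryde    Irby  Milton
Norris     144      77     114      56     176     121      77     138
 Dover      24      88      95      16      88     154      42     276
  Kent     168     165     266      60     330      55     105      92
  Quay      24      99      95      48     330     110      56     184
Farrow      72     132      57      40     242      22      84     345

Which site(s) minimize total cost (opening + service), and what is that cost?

Open Dover, Kent and Farrow; minimum total cost 531.

For any fixed open set, each office goes to its cheapest open site; total = fixed + service.
{Dover, Kent, Farrow}: Brent→Dover 24, Joliet→Dover 88, York→Farrow 57, Pell→Dover 16, Calder→Dover 88, Ryde→Farrow 22, Irby→Dover 42, Milton→Kent 92. Service 429; fixed 102; total 531.
{Dover, Kent}: service 500 + fixed 49 = 549
{Dover, Kent, Quay, Farrow}: service 429 + fixed 128 = 557
{Norris, Dover, Kent, Quay, Farrow}: Brent→Dover 24, Joliet→Norris 77, York→Farrow 57, Pell→Dover 16, Calder→Dover 88, Ryde→Farrow 22, Irby→Dover 42, Milton→Kent 92. Service 418; fixed 166; total 584.
No other subset beats 531.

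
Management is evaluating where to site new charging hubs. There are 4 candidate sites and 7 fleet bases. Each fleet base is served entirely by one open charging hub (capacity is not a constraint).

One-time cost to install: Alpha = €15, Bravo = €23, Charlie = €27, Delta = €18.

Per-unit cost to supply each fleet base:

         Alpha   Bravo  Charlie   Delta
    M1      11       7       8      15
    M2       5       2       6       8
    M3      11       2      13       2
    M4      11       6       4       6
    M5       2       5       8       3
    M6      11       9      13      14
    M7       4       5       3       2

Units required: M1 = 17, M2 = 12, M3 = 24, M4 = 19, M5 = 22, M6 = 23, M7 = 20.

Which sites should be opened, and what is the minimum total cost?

For any fixed open set, each fleet base goes to its cheapest open site; total = fixed + service.
{Alpha, Bravo, Charlie, Delta}: M1→Bravo 7·17=119, M2→Bravo 2·12=24, M3→Bravo 2·24=48, M4→Charlie 4·19=76, M5→Alpha 2·22=44, M6→Bravo 9·23=207, M7→Delta 2·20=40. Service 558; fixed 83; total 641.
{Alpha, Bravo, Charlie}: M1→Bravo 7·17=119, M2→Bravo 2·12=24, M3→Bravo 2·24=48, M4→Charlie 4·19=76, M5→Alpha 2·22=44, M6→Bravo 9·23=207, M7→Charlie 3·20=60. Service 578; fixed 65; total 643.
{Bravo, Charlie, Delta}: M1→Bravo 7·17=119, M2→Bravo 2·12=24, M3→Bravo 2·24=48, M4→Charlie 4·19=76, M5→Delta 3·22=66, M6→Bravo 9·23=207, M7→Delta 2·20=40. Service 580; fixed 68; total 648.
{Alpha}: service 1097 + fixed 15 = 1112
(All 15 nonempty subsets were checked; Alpha, Bravo, Charlie and Delta is lowest.)

Open Alpha, Bravo, Charlie and Delta; minimum total cost 641.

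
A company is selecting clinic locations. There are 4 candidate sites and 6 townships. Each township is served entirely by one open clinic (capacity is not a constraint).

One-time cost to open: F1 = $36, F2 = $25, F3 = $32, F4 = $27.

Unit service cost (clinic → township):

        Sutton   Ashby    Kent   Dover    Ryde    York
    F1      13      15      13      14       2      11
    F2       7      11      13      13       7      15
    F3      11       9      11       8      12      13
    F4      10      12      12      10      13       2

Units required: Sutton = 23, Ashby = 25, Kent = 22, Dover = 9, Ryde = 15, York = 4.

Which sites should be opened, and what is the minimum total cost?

Open F1, F2, F3 and F4; minimum total cost 858.

For any fixed open set, each township goes to its cheapest open site; total = fixed + service.
{F1, F2, F3, F4}: Sutton→F2 7·23=161, Ashby→F3 9·25=225, Kent→F3 11·22=242, Dover→F3 8·9=72, Ryde→F1 2·15=30, York→F4 2·4=8. Service 738; fixed 120; total 858.
{F1, F2, F3}: service 774 + fixed 93 = 867
{F2, F3, F4}: Sutton→F2 7·23=161, Ashby→F3 9·25=225, Kent→F3 11·22=242, Dover→F3 8·9=72, Ryde→F2 7·15=105, York→F4 2·4=8. Service 813; fixed 84; total 897.
{F2}: Sutton→F2 7·23=161, Ashby→F2 11·25=275, Kent→F2 13·22=286, Dover→F2 13·9=117, Ryde→F2 7·15=105, York→F2 15·4=60. Service 1004; fixed 25; total 1029.
No other subset beats 858.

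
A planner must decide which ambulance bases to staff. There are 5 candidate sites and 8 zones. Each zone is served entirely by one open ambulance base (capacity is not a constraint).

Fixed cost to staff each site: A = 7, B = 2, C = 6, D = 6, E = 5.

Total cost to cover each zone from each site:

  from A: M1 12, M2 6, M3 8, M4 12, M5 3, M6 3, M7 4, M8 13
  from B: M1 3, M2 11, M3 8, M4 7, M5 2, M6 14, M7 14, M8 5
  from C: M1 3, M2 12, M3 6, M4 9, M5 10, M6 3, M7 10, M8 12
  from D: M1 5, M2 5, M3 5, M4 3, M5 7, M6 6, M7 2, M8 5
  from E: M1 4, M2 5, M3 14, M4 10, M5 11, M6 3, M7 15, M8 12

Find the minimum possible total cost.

Minimum total cost: 39

For any fixed open set, each zone goes to its cheapest open site; total = fixed + service.
{B, D}: M1→B 3, M2→D 5, M3→D 5, M4→D 3, M5→B 2, M6→D 6, M7→D 2, M8→B 5. Service 31; fixed 8; total 39.
{B, D, E}: service 28 + fixed 13 = 41
{B, C, D}: service 28 + fixed 14 = 42
{A, B, C, D, E}: service 28 + fixed 26 = 54
No other subset beats 39.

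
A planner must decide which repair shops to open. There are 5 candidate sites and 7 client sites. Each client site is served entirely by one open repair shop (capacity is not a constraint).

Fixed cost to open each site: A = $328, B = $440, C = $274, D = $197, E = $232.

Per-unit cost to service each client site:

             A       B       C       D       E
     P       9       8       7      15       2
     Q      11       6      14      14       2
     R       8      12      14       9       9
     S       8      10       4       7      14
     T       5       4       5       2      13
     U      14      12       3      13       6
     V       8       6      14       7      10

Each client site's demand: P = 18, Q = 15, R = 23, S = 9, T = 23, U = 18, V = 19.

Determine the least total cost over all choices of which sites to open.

Minimum total cost: 1052

For any fixed open set, each client site goes to its cheapest open site; total = fixed + service.
{D, E}: P→E 2·18=36, Q→E 2·15=30, R→D 9·23=207, S→D 7·9=63, T→D 2·23=46, U→E 6·18=108, V→D 7·19=133. Service 623; fixed 429; total 1052.
{C, E}: service 668 + fixed 506 = 1174
{E}: service 996 + fixed 232 = 1228
{A, B, C, D, E}: service 500 + fixed 1471 = 1971
No other subset beats 1052.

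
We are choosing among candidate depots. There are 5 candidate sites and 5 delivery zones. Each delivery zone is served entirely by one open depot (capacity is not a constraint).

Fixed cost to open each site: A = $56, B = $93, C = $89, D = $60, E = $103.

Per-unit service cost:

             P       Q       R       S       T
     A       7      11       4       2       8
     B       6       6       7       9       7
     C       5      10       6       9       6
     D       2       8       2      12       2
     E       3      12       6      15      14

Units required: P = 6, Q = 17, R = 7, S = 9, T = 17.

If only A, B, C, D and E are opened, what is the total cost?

Each delivery zone is assigned to its cheapest site among the open ones.
{A, B, C, D, E}: P→D 2·6=12, Q→B 6·17=102, R→D 2·7=14, S→A 2·9=18, T→D 2·17=34. Service 180; fixed 401; total 581.

Total cost: 581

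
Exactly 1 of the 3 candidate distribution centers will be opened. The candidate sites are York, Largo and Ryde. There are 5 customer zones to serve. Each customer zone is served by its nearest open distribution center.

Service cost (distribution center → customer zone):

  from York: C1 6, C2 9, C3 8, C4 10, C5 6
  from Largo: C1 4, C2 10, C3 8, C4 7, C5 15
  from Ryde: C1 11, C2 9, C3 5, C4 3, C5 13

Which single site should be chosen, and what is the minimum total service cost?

With exactly 1 open, each customer zone uses its cheapest among the chosen.
{York}: C1→York 6, C2→York 9, C3→York 8, C4→York 10, C5→York 6. Service cost 39.
{Ryde}: service cost 41
{Largo}: service cost 44
Among all 3 size-1 choices, {York} is lowest.

Choose York only; total service cost 39.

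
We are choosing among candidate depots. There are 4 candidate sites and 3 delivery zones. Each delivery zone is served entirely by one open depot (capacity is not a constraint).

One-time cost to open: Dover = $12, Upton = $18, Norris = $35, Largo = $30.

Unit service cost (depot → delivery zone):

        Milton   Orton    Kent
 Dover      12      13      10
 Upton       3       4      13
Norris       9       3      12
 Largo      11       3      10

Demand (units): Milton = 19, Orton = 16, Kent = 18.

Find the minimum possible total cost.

Minimum total cost: 331

For any fixed open set, each delivery zone goes to its cheapest open site; total = fixed + service.
{Dover, Upton}: Milton→Upton 3·19=57, Orton→Upton 4·16=64, Kent→Dover 10·18=180. Service 301; fixed 30; total 331.
{Upton, Largo}: service 285 + fixed 48 = 333
{Dover, Upton, Largo}: Milton→Upton 3·19=57, Orton→Largo 3·16=48, Kent→Dover 10·18=180. Service 285; fixed 60; total 345.
{Dover, Upton, Norris, Largo}: service 285 + fixed 95 = 380
(All 15 nonempty subsets were checked; Dover and Upton is lowest.)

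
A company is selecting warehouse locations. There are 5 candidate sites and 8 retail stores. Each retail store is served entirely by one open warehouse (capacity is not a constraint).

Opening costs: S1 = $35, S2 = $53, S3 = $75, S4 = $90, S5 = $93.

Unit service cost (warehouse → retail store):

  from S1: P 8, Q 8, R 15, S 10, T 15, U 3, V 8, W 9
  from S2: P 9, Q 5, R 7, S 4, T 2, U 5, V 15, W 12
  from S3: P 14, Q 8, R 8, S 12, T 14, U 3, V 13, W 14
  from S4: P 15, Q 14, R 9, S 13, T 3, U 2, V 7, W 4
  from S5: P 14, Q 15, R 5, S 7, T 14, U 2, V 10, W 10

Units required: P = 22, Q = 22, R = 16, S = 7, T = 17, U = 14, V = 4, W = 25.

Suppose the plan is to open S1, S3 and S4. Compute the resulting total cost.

Each retail store is assigned to its cheapest site among the open ones.
{S1, S3, S4}: P→S1 8·22=176, Q→S1 8·22=176, R→S3 8·16=128, S→S1 10·7=70, T→S4 3·17=51, U→S4 2·14=28, V→S4 7·4=28, W→S4 4·25=100. Service 757; fixed 200; total 957.

Total cost: 957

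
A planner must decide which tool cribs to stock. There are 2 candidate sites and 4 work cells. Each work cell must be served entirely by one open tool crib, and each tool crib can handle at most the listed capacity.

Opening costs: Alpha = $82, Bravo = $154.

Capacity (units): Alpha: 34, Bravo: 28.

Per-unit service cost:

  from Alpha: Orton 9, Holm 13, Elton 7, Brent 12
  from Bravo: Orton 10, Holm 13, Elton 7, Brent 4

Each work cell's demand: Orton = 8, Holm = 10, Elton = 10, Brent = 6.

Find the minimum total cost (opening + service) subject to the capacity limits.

Minimum total cost: 426

Open {Alpha}: Orton→Alpha 9·8=72, Holm→Alpha 13·10=130, Elton→Alpha 7·10=70, Brent→Alpha 12·6=72.
Loads: Alpha carries 34/34. Service 344; fixed 82; total 426.
Next best feasible plan costs 532.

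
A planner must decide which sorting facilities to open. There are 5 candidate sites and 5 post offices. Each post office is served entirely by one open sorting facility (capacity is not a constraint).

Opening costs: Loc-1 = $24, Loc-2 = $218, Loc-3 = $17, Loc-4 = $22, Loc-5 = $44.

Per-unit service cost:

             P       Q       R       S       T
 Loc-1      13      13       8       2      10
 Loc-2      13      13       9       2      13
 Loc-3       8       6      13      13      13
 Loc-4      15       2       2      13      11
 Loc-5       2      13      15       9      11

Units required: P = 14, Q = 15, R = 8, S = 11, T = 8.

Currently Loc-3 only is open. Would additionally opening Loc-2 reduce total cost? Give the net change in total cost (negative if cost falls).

Current service cost with {Loc-3}: 553.
Adding Loc-2: each post office re-picks its cheapest; new service cost 400, saving 153.
Extra fixed cost: 218. Net change = 218 − 153 = 65.
(Totals: 570 → 635.)

No — net change +65 (cost rises by 65).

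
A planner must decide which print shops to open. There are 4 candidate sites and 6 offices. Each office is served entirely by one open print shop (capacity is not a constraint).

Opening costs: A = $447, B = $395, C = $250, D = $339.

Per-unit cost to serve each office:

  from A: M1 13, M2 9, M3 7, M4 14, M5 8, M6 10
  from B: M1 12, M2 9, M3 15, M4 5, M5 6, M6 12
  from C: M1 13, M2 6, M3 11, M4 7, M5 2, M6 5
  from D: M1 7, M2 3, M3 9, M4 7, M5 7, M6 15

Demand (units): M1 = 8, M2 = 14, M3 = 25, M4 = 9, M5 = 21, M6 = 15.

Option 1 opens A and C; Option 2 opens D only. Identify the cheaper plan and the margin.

Option 2 is cheaper by 143.

Option 1: {A, C}: M1→A 13·8=104, M2→C 6·14=84, M3→A 7·25=175, M4→C 7·9=63, M5→C 2·21=42, M6→C 5·15=75. Service 543; fixed 697; total 1240.
Option 2: {D}: M1→D 7·8=56, M2→D 3·14=42, M3→D 9·25=225, M4→D 7·9=63, M5→D 7·21=147, M6→D 15·15=225. Service 758; fixed 339; total 1097.
Difference: |1240 − 1097| = 143.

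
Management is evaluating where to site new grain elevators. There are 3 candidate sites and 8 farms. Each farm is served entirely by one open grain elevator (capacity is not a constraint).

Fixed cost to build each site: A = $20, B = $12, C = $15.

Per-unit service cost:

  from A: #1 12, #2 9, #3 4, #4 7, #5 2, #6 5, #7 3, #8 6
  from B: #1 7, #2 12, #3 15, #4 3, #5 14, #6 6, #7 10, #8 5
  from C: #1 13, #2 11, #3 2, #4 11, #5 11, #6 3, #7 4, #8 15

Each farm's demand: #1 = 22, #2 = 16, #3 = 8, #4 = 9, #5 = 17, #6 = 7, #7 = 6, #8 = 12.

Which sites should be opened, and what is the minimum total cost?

For any fixed open set, each farm goes to its cheapest open site; total = fixed + service.
{A, B, C}: #1→B 7·22=154, #2→A 9·16=144, #3→C 2·8=16, #4→B 3·9=27, #5→A 2·17=34, #6→C 3·7=21, #7→A 3·6=18, #8→B 5·12=60. Service 474; fixed 47; total 521.
{A, B}: #1→B 7·22=154, #2→A 9·16=144, #3→A 4·8=32, #4→B 3·9=27, #5→A 2·17=34, #6→A 5·7=35, #7→A 3·6=18, #8→B 5·12=60. Service 504; fixed 32; total 536.
{A, C}: service 632 + fixed 35 = 667
{B}: #1→B 7·22=154, #2→B 12·16=192, #3→B 15·8=120, #4→B 3·9=27, #5→B 14·17=238, #6→B 6·7=42, #7→B 10·6=60, #8→B 5·12=60. Service 893; fixed 12; total 905.
No other subset beats 521.

Open A, B and C; minimum total cost 521.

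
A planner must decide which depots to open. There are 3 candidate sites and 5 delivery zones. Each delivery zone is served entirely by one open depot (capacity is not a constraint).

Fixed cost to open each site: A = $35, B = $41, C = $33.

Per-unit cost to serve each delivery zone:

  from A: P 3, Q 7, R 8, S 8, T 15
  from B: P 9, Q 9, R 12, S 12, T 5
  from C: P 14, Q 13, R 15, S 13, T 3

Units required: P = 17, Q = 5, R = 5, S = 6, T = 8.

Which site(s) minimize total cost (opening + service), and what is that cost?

Open A and C; minimum total cost 266.

For any fixed open set, each delivery zone goes to its cheapest open site; total = fixed + service.
{A, C}: P→A 3·17=51, Q→A 7·5=35, R→A 8·5=40, S→A 8·6=48, T→C 3·8=24. Service 198; fixed 68; total 266.
{A, B}: service 214 + fixed 76 = 290
{A, B, C}: P→A 3·17=51, Q→A 7·5=35, R→A 8·5=40, S→A 8·6=48, T→C 3·8=24. Service 198; fixed 109; total 307.
{C}: P→C 14·17=238, Q→C 13·5=65, R→C 15·5=75, S→C 13·6=78, T→C 3·8=24. Service 480; fixed 33; total 513.
No other subset beats 266.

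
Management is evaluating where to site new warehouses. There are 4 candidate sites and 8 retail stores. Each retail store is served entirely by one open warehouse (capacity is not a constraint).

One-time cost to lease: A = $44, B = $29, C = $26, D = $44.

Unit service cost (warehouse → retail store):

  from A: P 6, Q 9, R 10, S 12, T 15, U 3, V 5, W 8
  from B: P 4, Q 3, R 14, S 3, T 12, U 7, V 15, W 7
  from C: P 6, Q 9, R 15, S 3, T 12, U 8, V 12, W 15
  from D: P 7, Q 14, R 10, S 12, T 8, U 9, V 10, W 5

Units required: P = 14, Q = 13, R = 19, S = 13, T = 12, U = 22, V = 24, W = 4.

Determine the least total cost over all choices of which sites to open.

Minimum total cost: 743

For any fixed open set, each retail store goes to its cheapest open site; total = fixed + service.
{A, B, D}: P→B 4·14=56, Q→B 3·13=39, R→A 10·19=190, S→B 3·13=39, T→D 8·12=96, U→A 3·22=66, V→A 5·24=120, W→D 5·4=20. Service 626; fixed 117; total 743.
{A, B}: P→B 4·14=56, Q→B 3·13=39, R→A 10·19=190, S→B 3·13=39, T→B 12·12=144, U→A 3·22=66, V→A 5·24=120, W→B 7·4=28. Service 682; fixed 73; total 755.
{A, B, C, D}: P→B 4·14=56, Q→B 3·13=39, R→A 10·19=190, S→B 3·13=39, T→D 8·12=96, U→A 3·22=66, V→A 5·24=120, W→D 5·4=20. Service 626; fixed 143; total 769.
{C}: P→C 6·14=84, Q→C 9·13=117, R→C 15·19=285, S→C 3·13=39, T→C 12·12=144, U→C 8·22=176, V→C 12·24=288, W→C 15·4=60. Service 1193; fixed 26; total 1219.
No other subset beats 743.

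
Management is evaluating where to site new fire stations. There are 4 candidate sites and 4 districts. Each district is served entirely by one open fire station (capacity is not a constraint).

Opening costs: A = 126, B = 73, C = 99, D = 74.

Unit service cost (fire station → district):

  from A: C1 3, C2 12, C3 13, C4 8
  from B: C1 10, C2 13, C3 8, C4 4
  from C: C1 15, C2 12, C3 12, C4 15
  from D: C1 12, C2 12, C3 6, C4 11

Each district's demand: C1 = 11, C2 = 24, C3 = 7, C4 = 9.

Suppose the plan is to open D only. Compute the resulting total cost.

Each district is assigned to its cheapest site among the open ones.
{D}: C1→D 12·11=132, C2→D 12·24=288, C3→D 6·7=42, C4→D 11·9=99. Service 561; fixed 74; total 635.

Total cost: 635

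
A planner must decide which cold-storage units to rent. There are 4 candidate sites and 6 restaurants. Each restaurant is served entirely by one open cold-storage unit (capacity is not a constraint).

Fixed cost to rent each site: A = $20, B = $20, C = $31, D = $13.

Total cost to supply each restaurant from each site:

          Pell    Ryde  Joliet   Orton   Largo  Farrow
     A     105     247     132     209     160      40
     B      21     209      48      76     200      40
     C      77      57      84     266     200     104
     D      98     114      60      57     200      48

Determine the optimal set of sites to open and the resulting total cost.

Open A, B, C and D; minimum total cost 467.

For any fixed open set, each restaurant goes to its cheapest open site; total = fixed + service.
{A, B, C, D}: Pell→B 21, Ryde→C 57, Joliet→B 48, Orton→D 57, Largo→A 160, Farrow→A 40. Service 383; fixed 84; total 467.
{A, B, C}: service 402 + fixed 71 = 473
{B, C, D}: service 423 + fixed 64 = 487
{D}: Pell→D 98, Ryde→D 114, Joliet→D 60, Orton→D 57, Largo→D 200, Farrow→D 48. Service 577; fixed 13; total 590.
No other subset beats 467.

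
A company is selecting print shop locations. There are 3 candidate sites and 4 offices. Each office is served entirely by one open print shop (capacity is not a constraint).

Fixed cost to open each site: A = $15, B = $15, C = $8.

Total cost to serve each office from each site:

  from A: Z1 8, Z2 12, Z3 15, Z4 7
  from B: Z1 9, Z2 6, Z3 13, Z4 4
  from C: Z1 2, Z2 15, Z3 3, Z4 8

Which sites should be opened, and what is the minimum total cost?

Open C only; minimum total cost 36.

For any fixed open set, each office goes to its cheapest open site; total = fixed + service.
{C}: Z1→C 2, Z2→C 15, Z3→C 3, Z4→C 8. Service 28; fixed 8; total 36.
{B, C}: Z1→C 2, Z2→B 6, Z3→C 3, Z4→B 4. Service 15; fixed 23; total 38.
{A, C}: service 24 + fixed 23 = 47
{A, B, C}: service 15 + fixed 38 = 53
No other subset beats 36.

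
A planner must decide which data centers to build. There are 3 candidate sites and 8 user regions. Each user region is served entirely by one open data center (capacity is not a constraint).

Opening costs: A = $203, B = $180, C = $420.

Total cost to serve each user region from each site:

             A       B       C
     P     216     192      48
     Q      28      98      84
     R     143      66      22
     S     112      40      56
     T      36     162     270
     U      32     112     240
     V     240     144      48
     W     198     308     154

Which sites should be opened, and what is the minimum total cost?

Open A and C; minimum total cost 1047.

For any fixed open set, each user region goes to its cheapest open site; total = fixed + service.
{A, C}: P→C 48, Q→A 28, R→C 22, S→C 56, T→A 36, U→A 32, V→C 48, W→C 154. Service 424; fixed 623; total 1047.
{A, B}: service 736 + fixed 383 = 1119
{A}: service 1005 + fixed 203 = 1208
{A, B, C}: service 408 + fixed 803 = 1211
No other subset beats 1047.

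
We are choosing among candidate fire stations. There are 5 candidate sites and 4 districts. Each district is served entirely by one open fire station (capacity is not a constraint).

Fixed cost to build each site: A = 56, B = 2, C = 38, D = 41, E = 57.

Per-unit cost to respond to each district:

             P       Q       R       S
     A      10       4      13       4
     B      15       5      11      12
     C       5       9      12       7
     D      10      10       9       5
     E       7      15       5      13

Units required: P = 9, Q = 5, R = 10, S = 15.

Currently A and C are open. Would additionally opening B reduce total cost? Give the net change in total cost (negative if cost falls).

Yes — net change −8 (cost falls by 8).

Current service cost with {A, C}: 245.
Adding B: each district re-picks its cheapest; new service cost 235, saving 10.
Extra fixed cost: 2. Net change = 2 − 10 = -8.
(Totals: 339 → 331.)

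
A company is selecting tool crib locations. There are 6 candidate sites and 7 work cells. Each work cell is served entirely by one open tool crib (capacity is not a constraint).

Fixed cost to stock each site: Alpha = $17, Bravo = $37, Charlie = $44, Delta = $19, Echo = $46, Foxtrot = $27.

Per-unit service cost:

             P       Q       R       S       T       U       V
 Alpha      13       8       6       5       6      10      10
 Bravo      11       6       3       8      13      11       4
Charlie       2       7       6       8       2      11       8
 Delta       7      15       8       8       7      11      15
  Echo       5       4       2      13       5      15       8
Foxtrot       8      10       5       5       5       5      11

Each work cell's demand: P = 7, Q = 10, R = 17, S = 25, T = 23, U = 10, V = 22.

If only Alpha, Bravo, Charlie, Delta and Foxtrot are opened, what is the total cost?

Each work cell is assigned to its cheapest site among the open ones.
{Alpha, Bravo, Charlie, Delta, Foxtrot}: P→Charlie 2·7=14, Q→Bravo 6·10=60, R→Bravo 3·17=51, S→Alpha 5·25=125, T→Charlie 2·23=46, U→Foxtrot 5·10=50, V→Bravo 4·22=88. Service 434; fixed 144; total 578.

Total cost: 578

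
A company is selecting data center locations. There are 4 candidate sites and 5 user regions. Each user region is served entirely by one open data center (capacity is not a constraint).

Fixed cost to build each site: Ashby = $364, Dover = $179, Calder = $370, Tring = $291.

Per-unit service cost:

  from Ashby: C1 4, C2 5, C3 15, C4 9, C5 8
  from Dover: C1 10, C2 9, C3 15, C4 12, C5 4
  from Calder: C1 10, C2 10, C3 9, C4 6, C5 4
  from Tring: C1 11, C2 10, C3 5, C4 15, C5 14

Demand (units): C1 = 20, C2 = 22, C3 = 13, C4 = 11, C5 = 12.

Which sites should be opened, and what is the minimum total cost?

Open Ashby only; minimum total cost 944.

For any fixed open set, each user region goes to its cheapest open site; total = fixed + service.
{Ashby}: C1→Ashby 4·20=80, C2→Ashby 5·22=110, C3→Ashby 15·13=195, C4→Ashby 9·11=99, C5→Ashby 8·12=96. Service 580; fixed 364; total 944.
{Dover}: service 773 + fixed 179 = 952
{Calder}: C1→Calder 10·20=200, C2→Calder 10·22=220, C3→Calder 9·13=117, C4→Calder 6·11=66, C5→Calder 4·12=48. Service 651; fixed 370; total 1021.
{Ashby, Dover, Calder, Tring}: C1→Ashby 4·20=80, C2→Ashby 5·22=110, C3→Tring 5·13=65, C4→Calder 6·11=66, C5→Dover 4·12=48. Service 369; fixed 1204; total 1573.
No other subset beats 944.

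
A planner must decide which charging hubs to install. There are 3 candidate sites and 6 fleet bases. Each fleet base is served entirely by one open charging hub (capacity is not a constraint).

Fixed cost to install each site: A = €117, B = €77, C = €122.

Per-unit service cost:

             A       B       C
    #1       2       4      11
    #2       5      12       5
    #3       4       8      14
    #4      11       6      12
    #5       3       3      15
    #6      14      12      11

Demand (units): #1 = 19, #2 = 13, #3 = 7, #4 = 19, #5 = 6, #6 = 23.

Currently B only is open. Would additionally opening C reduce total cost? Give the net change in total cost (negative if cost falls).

Current service cost with {B}: 696.
Adding C: each fleet base re-picks its cheapest; new service cost 582, saving 114.
Extra fixed cost: 122. Net change = 122 − 114 = 8.
(Totals: 773 → 781.)

No — net change +8 (cost rises by 8).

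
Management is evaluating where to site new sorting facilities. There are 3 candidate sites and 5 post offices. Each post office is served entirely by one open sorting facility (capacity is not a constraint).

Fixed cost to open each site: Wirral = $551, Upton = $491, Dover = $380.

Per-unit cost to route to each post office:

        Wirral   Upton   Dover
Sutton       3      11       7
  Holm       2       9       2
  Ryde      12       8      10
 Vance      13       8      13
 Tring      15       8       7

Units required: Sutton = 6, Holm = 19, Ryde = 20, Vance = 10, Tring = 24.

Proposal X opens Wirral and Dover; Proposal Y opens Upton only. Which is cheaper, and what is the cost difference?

Proposal Y is cheaper by 325.

Proposal X: {Wirral, Dover}: Sutton→Wirral 3·6=18, Holm→Wirral 2·19=38, Ryde→Dover 10·20=200, Vance→Wirral 13·10=130, Tring→Dover 7·24=168. Service 554; fixed 931; total 1485.
Proposal Y: {Upton}: Sutton→Upton 11·6=66, Holm→Upton 9·19=171, Ryde→Upton 8·20=160, Vance→Upton 8·10=80, Tring→Upton 8·24=192. Service 669; fixed 491; total 1160.
Difference: |1485 − 1160| = 325.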